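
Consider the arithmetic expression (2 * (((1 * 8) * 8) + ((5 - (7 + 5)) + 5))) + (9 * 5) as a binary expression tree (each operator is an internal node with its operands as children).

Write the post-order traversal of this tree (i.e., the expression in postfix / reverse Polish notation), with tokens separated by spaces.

2 1 8 * 8 * 5 7 5 + - 5 + + * 9 5 * +

Post-order on an expression tree gives postfix notation: for each operator, emit left operand, right operand, then the operator.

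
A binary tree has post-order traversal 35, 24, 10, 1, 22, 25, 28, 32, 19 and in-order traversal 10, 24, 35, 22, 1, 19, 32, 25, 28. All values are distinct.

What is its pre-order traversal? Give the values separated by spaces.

The last element of post-order is the root; it splits in-order into left and right subtrees.
Root 19: left subtree has 5 nodes {10, 24, 35, 22, 1}, right has 3 {32, 25, 28}.
  Root 22: left subtree has 3 nodes {10, 24, 35}, right has 1 {1}.
    Root 10: left subtree has 0 nodes { }, right has 2 {24, 35}.
      Root 24: left subtree has 0 nodes { }, right has 1 {35}.
  Root 32: left subtree has 0 nodes { }, right has 2 {25, 28}.
    Root 28: left subtree has 1 node {25}, right has 0 { }.

19 22 10 24 35 1 32 28 25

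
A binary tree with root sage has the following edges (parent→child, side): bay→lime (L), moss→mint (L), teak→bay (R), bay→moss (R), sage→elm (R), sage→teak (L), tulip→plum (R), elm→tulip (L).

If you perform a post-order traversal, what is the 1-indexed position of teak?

5

Post-order visits the left subtree, then the right subtree, then the node.
At sage: go left to teak.
  At teak: no left child.
  At teak: go right to bay.
    At bay: go left to lime.
      lime is a leaf — visit lime.
    At bay: go right to moss.
      At moss: go left to mint.
        mint is a leaf — visit mint.
      At moss: no right child.
      Visit moss.
    Visit bay.
  Visit teak.
At sage: go right to elm.
  At elm: go left to tulip.
    At tulip: no left child.
    At tulip: go right to plum.
      plum is a leaf — visit plum.
    Visit tulip.
  At elm: no right child.
  Visit elm.
Visit sage.
Full post-order sequence: lime, mint, moss, bay, teak, plum, tulip, elm, sage.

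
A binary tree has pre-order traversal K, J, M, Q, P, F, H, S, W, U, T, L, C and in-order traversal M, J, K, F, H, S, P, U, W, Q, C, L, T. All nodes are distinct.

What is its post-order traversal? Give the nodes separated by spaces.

M J S H F U W P C L T Q K

The first element of pre-order is the root; it splits in-order into left and right subtrees.
Root K: left subtree has 2 nodes {M, J}, right has 10 {F, H, S, P, U, W, Q, C, L, T}.
  Root J: left subtree has 1 node {M}, right has 0 { }.
  Root Q: left subtree has 6 nodes {F, H, S, P, U, W}, right has 3 {C, L, T}.
    Root P: left subtree has 3 nodes {F, H, S}, right has 2 {U, W}.
      Root F: left subtree has 0 nodes { }, right has 2 {H, S}.
        Root H: left subtree has 0 nodes { }, right has 1 {S}.
      Root W: left subtree has 1 node {U}, right has 0 { }.
    Root T: left subtree has 2 nodes {C, L}, right has 0 { }.
      Root L: left subtree has 1 node {C}, right has 0 { }.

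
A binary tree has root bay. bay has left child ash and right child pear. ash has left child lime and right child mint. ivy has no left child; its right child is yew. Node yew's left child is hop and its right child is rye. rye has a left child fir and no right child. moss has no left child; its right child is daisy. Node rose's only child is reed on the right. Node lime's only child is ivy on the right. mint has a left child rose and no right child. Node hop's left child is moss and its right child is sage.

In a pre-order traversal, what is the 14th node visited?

reed

Pre-order visits the node, then its left subtree, then its right subtree.
Visit bay.
At bay: go left to ash.
  Visit ash.
  At ash: go left to lime.
    Visit lime.
    At lime: no left child.
    At lime: go right to ivy.
      Visit ivy.
      At ivy: no left child.
      At ivy: go right to yew.
        Visit yew.
        At yew: go left to hop.
          Visit hop.
          At hop: go left to moss.
            Visit moss.
            At moss: no left child.
            At moss: go right to daisy.
              daisy is a leaf — visit daisy.
          At hop: go right to sage.
            sage is a leaf — visit sage.
        At yew: go right to rye.
          Visit rye.
          At rye: go left to fir.
            fir is a leaf — visit fir.
          At rye: no right child.
  At ash: go right to mint.
    Visit mint.
    At mint: go left to rose.
      Visit rose.
      At rose: no left child.
      At rose: go right to reed.
        reed is a leaf — visit reed.
    At mint: no right child.
At bay: go right to pear.
  pear is a leaf — visit pear.
Full pre-order sequence: bay, ash, lime, ivy, yew, hop, moss, daisy, sage, rye, fir, mint, rose, reed, pear.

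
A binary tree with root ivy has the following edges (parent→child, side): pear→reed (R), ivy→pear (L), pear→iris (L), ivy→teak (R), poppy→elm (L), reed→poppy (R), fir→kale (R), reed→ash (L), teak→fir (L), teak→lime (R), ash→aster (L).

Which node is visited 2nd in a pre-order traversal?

Pre-order visits the node, then its left subtree, then its right subtree.
Visit ivy.
At ivy: go left to pear.
  Visit pear.
  At pear: go left to iris.
    iris is a leaf — visit iris.
  At pear: go right to reed.
    Visit reed.
    At reed: go left to ash.
      Visit ash.
      At ash: go left to aster.
        aster is a leaf — visit aster.
      At ash: no right child.
    At reed: go right to poppy.
      Visit poppy.
      At poppy: go left to elm.
        elm is a leaf — visit elm.
      At poppy: no right child.
At ivy: go right to teak.
  Visit teak.
  At teak: go left to fir.
    Visit fir.
    At fir: no left child.
    At fir: go right to kale.
      kale is a leaf — visit kale.
  At teak: go right to lime.
    lime is a leaf — visit lime.
Full pre-order sequence: ivy, pear, iris, reed, ash, aster, poppy, elm, teak, fir, kale, lime.

pear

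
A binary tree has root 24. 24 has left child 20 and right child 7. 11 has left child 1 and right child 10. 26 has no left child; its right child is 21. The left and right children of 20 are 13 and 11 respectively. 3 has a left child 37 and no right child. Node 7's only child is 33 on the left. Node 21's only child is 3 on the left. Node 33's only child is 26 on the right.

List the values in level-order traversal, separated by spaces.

24 20 7 13 11 33 1 10 26 21 3 37

Level-order visits nodes level by level from the root, left to right within each level.
Level 0: 24
Level 1: 20, 7
Level 2: 13, 11, 33
Level 3: 1, 10, 26
Level 4: 21
Level 5: 3
Level 6: 37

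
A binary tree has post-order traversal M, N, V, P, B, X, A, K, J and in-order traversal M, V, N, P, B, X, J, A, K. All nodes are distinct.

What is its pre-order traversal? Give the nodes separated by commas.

The last element of post-order is the root; it splits in-order into left and right subtrees.
Root J: left subtree has 6 nodes {M, V, N, P, B, X}, right has 2 {A, K}.
  Root X: left subtree has 5 nodes {M, V, N, P, B}, right has 0 { }.
    Root B: left subtree has 4 nodes {M, V, N, P}, right has 0 { }.
      Root P: left subtree has 3 nodes {M, V, N}, right has 0 { }.
        Root V: left subtree has 1 node {M}, right has 1 {N}.
  Root K: left subtree has 1 node {A}, right has 0 { }.

J, X, B, P, V, M, N, K, A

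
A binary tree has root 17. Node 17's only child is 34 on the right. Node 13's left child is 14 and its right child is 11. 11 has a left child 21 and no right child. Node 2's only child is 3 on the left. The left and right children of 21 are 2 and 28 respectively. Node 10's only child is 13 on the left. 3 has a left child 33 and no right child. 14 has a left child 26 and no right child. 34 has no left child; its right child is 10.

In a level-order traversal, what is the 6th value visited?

Level-order visits nodes level by level from the root, left to right within each level.
Level 0: 17
Level 1: 34
Level 2: 10
Level 3: 13
Level 4: 14, 11
Level 5: 26, 21
Level 6: 2, 28
Level 7: 3
Level 8: 33
Full level-order sequence: 17, 34, 10, 13, 14, 11, 26, 21, 2, 28, 3, 33.

11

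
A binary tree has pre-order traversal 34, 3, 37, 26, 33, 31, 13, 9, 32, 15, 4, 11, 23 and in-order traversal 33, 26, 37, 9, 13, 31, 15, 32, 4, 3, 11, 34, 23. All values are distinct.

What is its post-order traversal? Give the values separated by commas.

The first element of pre-order is the root; it splits in-order into left and right subtrees.
Root 34: left subtree has 11 nodes {33, 26, 37, 9, 13, 31, 15, 32, 4, 3, 11}, right has 1 {23}.
  Root 3: left subtree has 9 nodes {33, 26, 37, 9, 13, 31, 15, 32, 4}, right has 1 {11}.
    Root 37: left subtree has 2 nodes {33, 26}, right has 6 {9, 13, 31, 15, 32, 4}.
      Root 26: left subtree has 1 node {33}, right has 0 { }.
      Root 31: left subtree has 2 nodes {9, 13}, right has 3 {15, 32, 4}.
        Root 13: left subtree has 1 node {9}, right has 0 { }.
        Root 32: left subtree has 1 node {15}, right has 1 {4}.

33, 26, 9, 13, 15, 4, 32, 31, 37, 11, 3, 23, 34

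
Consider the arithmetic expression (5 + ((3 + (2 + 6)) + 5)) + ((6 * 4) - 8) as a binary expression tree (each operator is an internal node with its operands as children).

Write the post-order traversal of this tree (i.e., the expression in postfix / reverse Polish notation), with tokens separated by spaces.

5 3 2 6 + + 5 + + 6 4 * 8 - +

Post-order on an expression tree gives postfix notation: for each operator, emit left operand, right operand, then the operator.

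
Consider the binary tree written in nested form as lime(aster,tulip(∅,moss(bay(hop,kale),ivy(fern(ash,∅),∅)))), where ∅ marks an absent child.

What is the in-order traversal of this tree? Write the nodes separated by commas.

In-order visits the left subtree, then the node, then the right subtree.
At lime: go left to aster.
  aster is a leaf — visit aster.
Visit lime.
At lime: go right to tulip.
  At tulip: no left child.
  Visit tulip.
  At tulip: go right to moss.
    At moss: go left to bay.
      At bay: go left to hop.
        hop is a leaf — visit hop.
      Visit bay.
      At bay: go right to kale.
        kale is a leaf — visit kale.
    Visit moss.
    At moss: go right to ivy.
      At ivy: go left to fern.
        At fern: go left to ash.
          ash is a leaf — visit ash.
        Visit fern.
        At fern: no right child.
      Visit ivy.
      At ivy: no right child.

aster, lime, tulip, hop, bay, kale, moss, ash, fern, ivy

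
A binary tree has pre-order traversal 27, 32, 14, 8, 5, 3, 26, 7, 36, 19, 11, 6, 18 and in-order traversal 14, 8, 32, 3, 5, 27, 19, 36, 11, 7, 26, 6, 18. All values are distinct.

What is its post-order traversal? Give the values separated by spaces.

8 14 3 5 32 19 11 36 7 18 6 26 27

The first element of pre-order is the root; it splits in-order into left and right subtrees.
Root 27: left subtree has 5 nodes {14, 8, 32, 3, 5}, right has 7 {19, 36, 11, 7, 26, 6, 18}.
  Root 32: left subtree has 2 nodes {14, 8}, right has 2 {3, 5}.
    Root 14: left subtree has 0 nodes { }, right has 1 {8}.
    Root 5: left subtree has 1 node {3}, right has 0 { }.
  Root 26: left subtree has 4 nodes {19, 36, 11, 7}, right has 2 {6, 18}.
    Root 7: left subtree has 3 nodes {19, 36, 11}, right has 0 { }.
      Root 36: left subtree has 1 node {19}, right has 1 {11}.
    Root 6: left subtree has 0 nodes { }, right has 1 {18}.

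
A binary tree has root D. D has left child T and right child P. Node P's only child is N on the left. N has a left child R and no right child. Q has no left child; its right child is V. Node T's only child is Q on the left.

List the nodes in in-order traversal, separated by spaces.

Q V T D R N P

In-order visits the left subtree, then the node, then the right subtree.
At D: go left to T.
  At T: go left to Q.
    At Q: no left child.
    Visit Q.
    At Q: go right to V.
      V is a leaf — visit V.
  Visit T.
  At T: no right child.
Visit D.
At D: go right to P.
  At P: go left to N.
    At N: go left to R.
      R is a leaf — visit R.
    Visit N.
    At N: no right child.
  Visit P.
  At P: no right child.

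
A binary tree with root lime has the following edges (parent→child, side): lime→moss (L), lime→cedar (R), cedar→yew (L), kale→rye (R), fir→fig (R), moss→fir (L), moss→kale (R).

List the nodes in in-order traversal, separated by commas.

fir, fig, moss, kale, rye, lime, yew, cedar

In-order visits the left subtree, then the node, then the right subtree.
At lime: go left to moss.
  At moss: go left to fir.
    At fir: no left child.
    Visit fir.
    At fir: go right to fig.
      fig is a leaf — visit fig.
  Visit moss.
  At moss: go right to kale.
    At kale: no left child.
    Visit kale.
    At kale: go right to rye.
      rye is a leaf — visit rye.
Visit lime.
At lime: go right to cedar.
  At cedar: go left to yew.
    yew is a leaf — visit yew.
  Visit cedar.
  At cedar: no right child.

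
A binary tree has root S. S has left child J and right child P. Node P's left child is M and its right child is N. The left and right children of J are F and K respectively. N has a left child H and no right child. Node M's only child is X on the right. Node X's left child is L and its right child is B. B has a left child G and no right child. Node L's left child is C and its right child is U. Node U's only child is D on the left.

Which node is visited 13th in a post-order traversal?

N

Post-order visits the left subtree, then the right subtree, then the node.
At S: go left to J.
  At J: go left to F.
    F is a leaf — visit F.
  At J: go right to K.
    K is a leaf — visit K.
  Visit J.
At S: go right to P.
  At P: go left to M.
    At M: no left child.
    At M: go right to X.
      At X: go left to L.
        At L: go left to C.
          C is a leaf — visit C.
        At L: go right to U.
          At U: go left to D.
            D is a leaf — visit D.
          At U: no right child.
          Visit U.
        Visit L.
      At X: go right to B.
        At B: go left to G.
          G is a leaf — visit G.
        At B: no right child.
        Visit B.
      Visit X.
    Visit M.
  At P: go right to N.
    At N: go left to H.
      H is a leaf — visit H.
    At N: no right child.
    Visit N.
  Visit P.
Visit S.
Full post-order sequence: F, K, J, C, D, U, L, G, B, X, M, H, N, P, S.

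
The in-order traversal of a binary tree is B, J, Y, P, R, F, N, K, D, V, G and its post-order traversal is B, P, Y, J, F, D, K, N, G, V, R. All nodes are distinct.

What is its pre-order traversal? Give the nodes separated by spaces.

R J B Y P V N F K D G

The last element of post-order is the root; it splits in-order into left and right subtrees.
Root R: left subtree has 4 nodes {B, J, Y, P}, right has 6 {F, N, K, D, V, G}.
  Root J: left subtree has 1 node {B}, right has 2 {Y, P}.
    Root Y: left subtree has 0 nodes { }, right has 1 {P}.
  Root V: left subtree has 4 nodes {F, N, K, D}, right has 1 {G}.
    Root N: left subtree has 1 node {F}, right has 2 {K, D}.
      Root K: left subtree has 0 nodes { }, right has 1 {D}.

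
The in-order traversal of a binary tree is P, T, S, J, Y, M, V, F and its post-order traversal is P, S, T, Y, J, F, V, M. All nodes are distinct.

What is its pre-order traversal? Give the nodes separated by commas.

The last element of post-order is the root; it splits in-order into left and right subtrees.
Root M: left subtree has 5 nodes {P, T, S, J, Y}, right has 2 {V, F}.
  Root J: left subtree has 3 nodes {P, T, S}, right has 1 {Y}.
    Root T: left subtree has 1 node {P}, right has 1 {S}.
  Root V: left subtree has 0 nodes { }, right has 1 {F}.

M, J, T, P, S, Y, V, F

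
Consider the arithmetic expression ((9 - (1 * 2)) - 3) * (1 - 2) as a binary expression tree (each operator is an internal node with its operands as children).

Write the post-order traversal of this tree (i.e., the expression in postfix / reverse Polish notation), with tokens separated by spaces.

9 1 2 * - 3 - 1 2 - *

Post-order on an expression tree gives postfix notation: for each operator, emit left operand, right operand, then the operator.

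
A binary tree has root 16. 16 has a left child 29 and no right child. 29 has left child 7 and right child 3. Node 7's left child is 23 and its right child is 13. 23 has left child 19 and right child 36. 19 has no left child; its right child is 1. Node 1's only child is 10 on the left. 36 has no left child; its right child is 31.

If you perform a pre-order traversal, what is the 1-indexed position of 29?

2

Pre-order visits the node, then its left subtree, then its right subtree.
Visit 16.
At 16: go left to 29.
  Visit 29.
  At 29: go left to 7.
    Visit 7.
    At 7: go left to 23.
      Visit 23.
      At 23: go left to 19.
        Visit 19.
        At 19: no left child.
        At 19: go right to 1.
          Visit 1.
          At 1: go left to 10.
            10 is a leaf — visit 10.
          At 1: no right child.
      At 23: go right to 36.
        Visit 36.
        At 36: no left child.
        At 36: go right to 31.
          31 is a leaf — visit 31.
    At 7: go right to 13.
      13 is a leaf — visit 13.
  At 29: go right to 3.
    3 is a leaf — visit 3.
At 16: no right child.
Full pre-order sequence: 16, 29, 7, 23, 19, 1, 10, 36, 31, 13, 3.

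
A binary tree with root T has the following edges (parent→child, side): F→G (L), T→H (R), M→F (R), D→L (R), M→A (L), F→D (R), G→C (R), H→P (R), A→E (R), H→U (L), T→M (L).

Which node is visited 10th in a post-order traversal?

P

Post-order visits the left subtree, then the right subtree, then the node.
At T: go left to M.
  At M: go left to A.
    At A: no left child.
    At A: go right to E.
      E is a leaf — visit E.
    Visit A.
  At M: go right to F.
    At F: go left to G.
      At G: no left child.
      At G: go right to C.
        C is a leaf — visit C.
      Visit G.
    At F: go right to D.
      At D: no left child.
      At D: go right to L.
        L is a leaf — visit L.
      Visit D.
    Visit F.
  Visit M.
At T: go right to H.
  At H: go left to U.
    U is a leaf — visit U.
  At H: go right to P.
    P is a leaf — visit P.
  Visit H.
Visit T.
Full post-order sequence: E, A, C, G, L, D, F, M, U, P, H, T.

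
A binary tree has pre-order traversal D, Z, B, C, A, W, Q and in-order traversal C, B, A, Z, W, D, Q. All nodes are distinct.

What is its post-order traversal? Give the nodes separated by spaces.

C A B W Z Q D

The first element of pre-order is the root; it splits in-order into left and right subtrees.
Root D: left subtree has 5 nodes {C, B, A, Z, W}, right has 1 {Q}.
  Root Z: left subtree has 3 nodes {C, B, A}, right has 1 {W}.
    Root B: left subtree has 1 node {C}, right has 1 {A}.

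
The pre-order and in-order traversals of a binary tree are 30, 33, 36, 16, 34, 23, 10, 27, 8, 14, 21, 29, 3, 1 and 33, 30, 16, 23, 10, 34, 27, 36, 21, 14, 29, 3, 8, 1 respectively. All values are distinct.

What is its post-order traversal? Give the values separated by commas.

33, 10, 23, 27, 34, 16, 21, 3, 29, 14, 1, 8, 36, 30

The first element of pre-order is the root; it splits in-order into left and right subtrees.
Root 30: left subtree has 1 node {33}, right has 12 {16, 23, 10, 34, 27, 36, 21, 14, 29, 3, 8, 1}.
  Root 36: left subtree has 5 nodes {16, 23, 10, 34, 27}, right has 6 {21, 14, 29, 3, 8, 1}.
    Root 16: left subtree has 0 nodes { }, right has 4 {23, 10, 34, 27}.
      Root 34: left subtree has 2 nodes {23, 10}, right has 1 {27}.
        Root 23: left subtree has 0 nodes { }, right has 1 {10}.
    Root 8: left subtree has 4 nodes {21, 14, 29, 3}, right has 1 {1}.
      Root 14: left subtree has 1 node {21}, right has 2 {29, 3}.
        Root 29: left subtree has 0 nodes { }, right has 1 {3}.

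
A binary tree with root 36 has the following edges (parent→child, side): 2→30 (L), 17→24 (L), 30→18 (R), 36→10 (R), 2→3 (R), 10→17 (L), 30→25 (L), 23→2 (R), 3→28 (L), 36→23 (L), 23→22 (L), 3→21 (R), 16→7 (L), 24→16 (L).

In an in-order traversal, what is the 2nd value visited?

23

In-order visits the left subtree, then the node, then the right subtree.
At 36: go left to 23.
  At 23: go left to 22.
    22 is a leaf — visit 22.
  Visit 23.
  At 23: go right to 2.
    At 2: go left to 30.
      At 30: go left to 25.
        25 is a leaf — visit 25.
      Visit 30.
      At 30: go right to 18.
        18 is a leaf — visit 18.
    Visit 2.
    At 2: go right to 3.
      At 3: go left to 28.
        28 is a leaf — visit 28.
      Visit 3.
      At 3: go right to 21.
        21 is a leaf — visit 21.
Visit 36.
At 36: go right to 10.
  At 10: go left to 17.
    At 17: go left to 24.
      At 24: go left to 16.
        At 16: go left to 7.
          7 is a leaf — visit 7.
        Visit 16.
        At 16: no right child.
      Visit 24.
      At 24: no right child.
    Visit 17.
    At 17: no right child.
  Visit 10.
  At 10: no right child.
Full in-order sequence: 22, 23, 25, 30, 18, 2, 28, 3, 21, 36, 7, 16, 24, 17, 10.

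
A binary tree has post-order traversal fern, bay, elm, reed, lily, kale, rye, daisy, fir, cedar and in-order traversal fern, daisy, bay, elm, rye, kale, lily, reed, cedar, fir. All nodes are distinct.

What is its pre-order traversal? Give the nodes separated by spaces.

The last element of post-order is the root; it splits in-order into left and right subtrees.
Root cedar: left subtree has 8 nodes {fern, daisy, bay, elm, rye, kale, lily, reed}, right has 1 {fir}.
  Root daisy: left subtree has 1 node {fern}, right has 6 {bay, elm, rye, kale, lily, reed}.
    Root rye: left subtree has 2 nodes {bay, elm}, right has 3 {kale, lily, reed}.
      Root elm: left subtree has 1 node {bay}, right has 0 { }.
      Root kale: left subtree has 0 nodes { }, right has 2 {lily, reed}.
        Root lily: left subtree has 0 nodes { }, right has 1 {reed}.

cedar daisy fern rye elm bay kale lily reed fir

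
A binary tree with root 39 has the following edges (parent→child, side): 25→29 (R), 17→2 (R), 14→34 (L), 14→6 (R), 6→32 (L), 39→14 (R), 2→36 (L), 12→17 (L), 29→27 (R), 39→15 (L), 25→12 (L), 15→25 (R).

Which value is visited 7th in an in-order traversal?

29

In-order visits the left subtree, then the node, then the right subtree.
At 39: go left to 15.
  At 15: no left child.
  Visit 15.
  At 15: go right to 25.
    At 25: go left to 12.
      At 12: go left to 17.
        At 17: no left child.
        Visit 17.
        At 17: go right to 2.
          At 2: go left to 36.
            36 is a leaf — visit 36.
          Visit 2.
          At 2: no right child.
      Visit 12.
      At 12: no right child.
    Visit 25.
    At 25: go right to 29.
      At 29: no left child.
      Visit 29.
      At 29: go right to 27.
        27 is a leaf — visit 27.
Visit 39.
At 39: go right to 14.
  At 14: go left to 34.
    34 is a leaf — visit 34.
  Visit 14.
  At 14: go right to 6.
    At 6: go left to 32.
      32 is a leaf — visit 32.
    Visit 6.
    At 6: no right child.
Full in-order sequence: 15, 17, 36, 2, 12, 25, 29, 27, 39, 34, 14, 32, 6.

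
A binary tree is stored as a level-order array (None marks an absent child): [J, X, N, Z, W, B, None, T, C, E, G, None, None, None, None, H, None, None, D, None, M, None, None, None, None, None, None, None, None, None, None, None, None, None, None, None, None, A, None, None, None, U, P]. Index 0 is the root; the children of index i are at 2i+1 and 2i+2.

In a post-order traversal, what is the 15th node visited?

N

Post-order visits the left subtree, then the right subtree, then the node.
At J: go left to X.
  At X: go left to Z.
    At Z: go left to T.
      At T: go left to H.
        H is a leaf — visit H.
      At T: no right child.
      Visit T.
    At Z: go right to C.
      At C: no left child.
      At C: go right to D.
        At D: go left to A.
          A is a leaf — visit A.
        At D: no right child.
        Visit D.
      Visit C.
    Visit Z.
  At X: go right to W.
    At W: go left to E.
      At E: no left child.
      At E: go right to M.
        At M: go left to U.
          U is a leaf — visit U.
        At M: go right to P.
          P is a leaf — visit P.
        Visit M.
      Visit E.
    At W: go right to G.
      G is a leaf — visit G.
    Visit W.
  Visit X.
At J: go right to N.
  At N: go left to B.
    B is a leaf — visit B.
  At N: no right child.
  Visit N.
Visit J.
Full post-order sequence: H, T, A, D, C, Z, U, P, M, E, G, W, X, B, N, J.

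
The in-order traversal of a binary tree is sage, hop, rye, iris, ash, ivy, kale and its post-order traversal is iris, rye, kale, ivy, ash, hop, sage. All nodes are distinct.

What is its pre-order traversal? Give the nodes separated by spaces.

sage hop ash rye iris ivy kale

The last element of post-order is the root; it splits in-order into left and right subtrees.
Root sage: left subtree has 0 nodes { }, right has 6 {hop, rye, iris, ash, ivy, kale}.
  Root hop: left subtree has 0 nodes { }, right has 5 {rye, iris, ash, ivy, kale}.
    Root ash: left subtree has 2 nodes {rye, iris}, right has 2 {ivy, kale}.
      Root rye: left subtree has 0 nodes { }, right has 1 {iris}.
      Root ivy: left subtree has 0 nodes { }, right has 1 {kale}.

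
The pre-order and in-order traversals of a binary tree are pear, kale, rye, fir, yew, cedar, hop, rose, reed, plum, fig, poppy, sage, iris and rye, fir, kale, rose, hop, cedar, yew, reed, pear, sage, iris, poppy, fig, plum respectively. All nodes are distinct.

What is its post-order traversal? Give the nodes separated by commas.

fir, rye, rose, hop, cedar, reed, yew, kale, iris, sage, poppy, fig, plum, pear

The first element of pre-order is the root; it splits in-order into left and right subtrees.
Root pear: left subtree has 8 nodes {rye, fir, kale, rose, hop, cedar, yew, reed}, right has 5 {sage, iris, poppy, fig, plum}.
  Root kale: left subtree has 2 nodes {rye, fir}, right has 5 {rose, hop, cedar, yew, reed}.
    Root rye: left subtree has 0 nodes { }, right has 1 {fir}.
    Root yew: left subtree has 3 nodes {rose, hop, cedar}, right has 1 {reed}.
      Root cedar: left subtree has 2 nodes {rose, hop}, right has 0 { }.
        Root hop: left subtree has 1 node {rose}, right has 0 { }.
  Root plum: left subtree has 4 nodes {sage, iris, poppy, fig}, right has 0 { }.
    Root fig: left subtree has 3 nodes {sage, iris, poppy}, right has 0 { }.
      Root poppy: left subtree has 2 nodes {sage, iris}, right has 0 { }.
        Root sage: left subtree has 0 nodes { }, right has 1 {iris}.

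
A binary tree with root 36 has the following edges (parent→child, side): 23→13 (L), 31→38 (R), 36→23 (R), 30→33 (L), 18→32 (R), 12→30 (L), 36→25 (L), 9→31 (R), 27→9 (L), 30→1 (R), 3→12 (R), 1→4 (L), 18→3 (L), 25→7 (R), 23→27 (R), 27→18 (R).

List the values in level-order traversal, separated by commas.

Level-order visits nodes level by level from the root, left to right within each level.
Level 0: 36
Level 1: 25, 23
Level 2: 7, 13, 27
Level 3: 9, 18
Level 4: 31, 3, 32
Level 5: 38, 12
Level 6: 30
Level 7: 33, 1
Level 8: 4

36, 25, 23, 7, 13, 27, 9, 18, 31, 3, 32, 38, 12, 30, 33, 1, 4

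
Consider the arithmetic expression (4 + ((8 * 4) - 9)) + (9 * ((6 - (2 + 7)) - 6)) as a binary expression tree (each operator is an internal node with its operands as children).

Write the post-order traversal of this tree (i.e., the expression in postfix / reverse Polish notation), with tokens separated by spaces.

Post-order on an expression tree gives postfix notation: for each operator, emit left operand, right operand, then the operator.

4 8 4 * 9 - + 9 6 2 7 + - 6 - * +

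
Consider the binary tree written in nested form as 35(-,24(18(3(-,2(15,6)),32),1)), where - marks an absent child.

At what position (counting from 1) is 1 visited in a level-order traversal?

Level-order visits nodes level by level from the root, left to right within each level.
Level 0: 35
Level 1: 24
Level 2: 18, 1
Level 3: 3, 32
Level 4: 2
Level 5: 15, 6
Full level-order sequence: 35, 24, 18, 1, 3, 32, 2, 15, 6.

4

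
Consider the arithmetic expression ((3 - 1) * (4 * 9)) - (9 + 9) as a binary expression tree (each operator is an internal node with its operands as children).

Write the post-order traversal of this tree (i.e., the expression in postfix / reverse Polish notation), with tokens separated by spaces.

Post-order on an expression tree gives postfix notation: for each operator, emit left operand, right operand, then the operator.

3 1 - 4 9 * * 9 9 + -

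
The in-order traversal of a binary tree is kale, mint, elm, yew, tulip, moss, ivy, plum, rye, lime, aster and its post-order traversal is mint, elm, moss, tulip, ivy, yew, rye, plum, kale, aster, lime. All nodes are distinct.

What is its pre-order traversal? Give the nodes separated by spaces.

The last element of post-order is the root; it splits in-order into left and right subtrees.
Root lime: left subtree has 9 nodes {kale, mint, elm, yew, tulip, moss, ivy, plum, rye}, right has 1 {aster}.
  Root kale: left subtree has 0 nodes { }, right has 8 {mint, elm, yew, tulip, moss, ivy, plum, rye}.
    Root plum: left subtree has 6 nodes {mint, elm, yew, tulip, moss, ivy}, right has 1 {rye}.
      Root yew: left subtree has 2 nodes {mint, elm}, right has 3 {tulip, moss, ivy}.
        Root elm: left subtree has 1 node {mint}, right has 0 { }.
        Root ivy: left subtree has 2 nodes {tulip, moss}, right has 0 { }.
          Root tulip: left subtree has 0 nodes { }, right has 1 {moss}.

lime kale plum yew elm mint ivy tulip moss rye aster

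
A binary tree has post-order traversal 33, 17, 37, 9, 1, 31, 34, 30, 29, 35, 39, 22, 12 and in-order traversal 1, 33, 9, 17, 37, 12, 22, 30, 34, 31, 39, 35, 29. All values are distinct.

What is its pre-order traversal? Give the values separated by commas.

The last element of post-order is the root; it splits in-order into left and right subtrees.
Root 12: left subtree has 5 nodes {1, 33, 9, 17, 37}, right has 7 {22, 30, 34, 31, 39, 35, 29}.
  Root 1: left subtree has 0 nodes { }, right has 4 {33, 9, 17, 37}.
    Root 9: left subtree has 1 node {33}, right has 2 {17, 37}.
      Root 37: left subtree has 1 node {17}, right has 0 { }.
  Root 22: left subtree has 0 nodes { }, right has 6 {30, 34, 31, 39, 35, 29}.
    Root 39: left subtree has 3 nodes {30, 34, 31}, right has 2 {35, 29}.
      Root 30: left subtree has 0 nodes { }, right has 2 {34, 31}.
        Root 34: left subtree has 0 nodes { }, right has 1 {31}.
      Root 35: left subtree has 0 nodes { }, right has 1 {29}.

12, 1, 9, 33, 37, 17, 22, 39, 30, 34, 31, 35, 29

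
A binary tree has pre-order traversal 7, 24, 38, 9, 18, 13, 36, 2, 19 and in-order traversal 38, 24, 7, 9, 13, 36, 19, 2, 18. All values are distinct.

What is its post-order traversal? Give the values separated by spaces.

The first element of pre-order is the root; it splits in-order into left and right subtrees.
Root 7: left subtree has 2 nodes {38, 24}, right has 6 {9, 13, 36, 19, 2, 18}.
  Root 24: left subtree has 1 node {38}, right has 0 { }.
  Root 9: left subtree has 0 nodes { }, right has 5 {13, 36, 19, 2, 18}.
    Root 18: left subtree has 4 nodes {13, 36, 19, 2}, right has 0 { }.
      Root 13: left subtree has 0 nodes { }, right has 3 {36, 19, 2}.
        Root 36: left subtree has 0 nodes { }, right has 2 {19, 2}.
          Root 2: left subtree has 1 node {19}, right has 0 { }.

38 24 19 2 36 13 18 9 7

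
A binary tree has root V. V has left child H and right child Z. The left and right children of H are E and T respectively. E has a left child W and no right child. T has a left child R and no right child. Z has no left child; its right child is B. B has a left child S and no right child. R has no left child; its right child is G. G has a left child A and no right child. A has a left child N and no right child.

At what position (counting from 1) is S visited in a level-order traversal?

Level-order visits nodes level by level from the root, left to right within each level.
Level 0: V
Level 1: H, Z
Level 2: E, T, B
Level 3: W, R, S
Level 4: G
Level 5: A
Level 6: N
Full level-order sequence: V, H, Z, E, T, B, W, R, S, G, A, N.

9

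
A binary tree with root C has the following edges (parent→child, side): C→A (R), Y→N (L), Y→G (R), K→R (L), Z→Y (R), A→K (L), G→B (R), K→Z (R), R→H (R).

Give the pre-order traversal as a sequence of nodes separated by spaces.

C A K R H Z Y N G B

Pre-order visits the node, then its left subtree, then its right subtree.
Visit C.
At C: no left child.
At C: go right to A.
  Visit A.
  At A: go left to K.
    Visit K.
    At K: go left to R.
      Visit R.
      At R: no left child.
      At R: go right to H.
        H is a leaf — visit H.
    At K: go right to Z.
      Visit Z.
      At Z: no left child.
      At Z: go right to Y.
        Visit Y.
        At Y: go left to N.
          N is a leaf — visit N.
        At Y: go right to G.
          Visit G.
          At G: no left child.
          At G: go right to B.
            B is a leaf — visit B.
  At A: no right child.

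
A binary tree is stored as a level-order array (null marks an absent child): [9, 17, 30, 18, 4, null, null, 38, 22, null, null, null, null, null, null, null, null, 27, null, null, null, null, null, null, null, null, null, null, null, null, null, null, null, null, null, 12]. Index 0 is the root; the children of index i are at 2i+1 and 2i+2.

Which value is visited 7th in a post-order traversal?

Post-order visits the left subtree, then the right subtree, then the node.
At 9: go left to 17.
  At 17: go left to 18.
    At 18: go left to 38.
      38 is a leaf — visit 38.
    At 18: go right to 22.
      At 22: go left to 27.
        At 27: go left to 12.
          12 is a leaf — visit 12.
        At 27: no right child.
        Visit 27.
      At 22: no right child.
      Visit 22.
    Visit 18.
  At 17: go right to 4.
    4 is a leaf — visit 4.
  Visit 17.
At 9: go right to 30.
  30 is a leaf — visit 30.
Visit 9.
Full post-order sequence: 38, 12, 27, 22, 18, 4, 17, 30, 9.

17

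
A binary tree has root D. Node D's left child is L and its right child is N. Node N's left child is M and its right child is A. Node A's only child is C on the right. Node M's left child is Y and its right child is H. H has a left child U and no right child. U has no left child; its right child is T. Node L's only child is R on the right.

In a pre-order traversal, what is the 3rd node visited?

Pre-order visits the node, then its left subtree, then its right subtree.
Visit D.
At D: go left to L.
  Visit L.
  At L: no left child.
  At L: go right to R.
    R is a leaf — visit R.
At D: go right to N.
  Visit N.
  At N: go left to M.
    Visit M.
    At M: go left to Y.
      Y is a leaf — visit Y.
    At M: go right to H.
      Visit H.
      At H: go left to U.
        Visit U.
        At U: no left child.
        At U: go right to T.
          T is a leaf — visit T.
      At H: no right child.
  At N: go right to A.
    Visit A.
    At A: no left child.
    At A: go right to C.
      C is a leaf — visit C.
Full pre-order sequence: D, L, R, N, M, Y, H, U, T, A, C.

R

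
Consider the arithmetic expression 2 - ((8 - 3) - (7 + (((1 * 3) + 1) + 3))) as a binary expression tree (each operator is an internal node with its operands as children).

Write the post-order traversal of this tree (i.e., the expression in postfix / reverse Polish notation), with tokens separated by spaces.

Post-order on an expression tree gives postfix notation: for each operator, emit left operand, right operand, then the operator.

2 8 3 - 7 1 3 * 1 + 3 + + - -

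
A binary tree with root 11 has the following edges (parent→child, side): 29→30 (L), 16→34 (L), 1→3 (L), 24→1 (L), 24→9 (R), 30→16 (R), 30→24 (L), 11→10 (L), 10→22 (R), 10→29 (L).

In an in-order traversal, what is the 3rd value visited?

24

In-order visits the left subtree, then the node, then the right subtree.
At 11: go left to 10.
  At 10: go left to 29.
    At 29: go left to 30.
      At 30: go left to 24.
        At 24: go left to 1.
          At 1: go left to 3.
            3 is a leaf — visit 3.
          Visit 1.
          At 1: no right child.
        Visit 24.
        At 24: go right to 9.
          9 is a leaf — visit 9.
      Visit 30.
      At 30: go right to 16.
        At 16: go left to 34.
          34 is a leaf — visit 34.
        Visit 16.
        At 16: no right child.
    Visit 29.
    At 29: no right child.
  Visit 10.
  At 10: go right to 22.
    22 is a leaf — visit 22.
Visit 11.
At 11: no right child.
Full in-order sequence: 3, 1, 24, 9, 30, 34, 16, 29, 10, 22, 11.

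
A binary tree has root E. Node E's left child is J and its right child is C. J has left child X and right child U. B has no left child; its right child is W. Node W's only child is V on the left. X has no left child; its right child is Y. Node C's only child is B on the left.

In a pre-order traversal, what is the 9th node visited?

V

Pre-order visits the node, then its left subtree, then its right subtree.
Visit E.
At E: go left to J.
  Visit J.
  At J: go left to X.
    Visit X.
    At X: no left child.
    At X: go right to Y.
      Y is a leaf — visit Y.
  At J: go right to U.
    U is a leaf — visit U.
At E: go right to C.
  Visit C.
  At C: go left to B.
    Visit B.
    At B: no left child.
    At B: go right to W.
      Visit W.
      At W: go left to V.
        V is a leaf — visit V.
      At W: no right child.
  At C: no right child.
Full pre-order sequence: E, J, X, Y, U, C, B, W, V.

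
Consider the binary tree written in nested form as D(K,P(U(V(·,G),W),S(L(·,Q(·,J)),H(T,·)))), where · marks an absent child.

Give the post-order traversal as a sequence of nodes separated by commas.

Post-order visits the left subtree, then the right subtree, then the node.
At D: go left to K.
  K is a leaf — visit K.
At D: go right to P.
  At P: go left to U.
    At U: go left to V.
      At V: no left child.
      At V: go right to G.
        G is a leaf — visit G.
      Visit V.
    At U: go right to W.
      W is a leaf — visit W.
    Visit U.
  At P: go right to S.
    At S: go left to L.
      At L: no left child.
      At L: go right to Q.
        At Q: no left child.
        At Q: go right to J.
          J is a leaf — visit J.
        Visit Q.
      Visit L.
    At S: go right to H.
      At H: go left to T.
        T is a leaf — visit T.
      At H: no right child.
      Visit H.
    Visit S.
  Visit P.
Visit D.

K, G, V, W, U, J, Q, L, T, H, S, P, D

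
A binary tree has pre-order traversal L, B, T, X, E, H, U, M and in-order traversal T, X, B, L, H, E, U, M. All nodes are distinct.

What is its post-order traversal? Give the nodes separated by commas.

The first element of pre-order is the root; it splits in-order into left and right subtrees.
Root L: left subtree has 3 nodes {T, X, B}, right has 4 {H, E, U, M}.
  Root B: left subtree has 2 nodes {T, X}, right has 0 { }.
    Root T: left subtree has 0 nodes { }, right has 1 {X}.
  Root E: left subtree has 1 node {H}, right has 2 {U, M}.
    Root U: left subtree has 0 nodes { }, right has 1 {M}.

X, T, B, H, M, U, E, L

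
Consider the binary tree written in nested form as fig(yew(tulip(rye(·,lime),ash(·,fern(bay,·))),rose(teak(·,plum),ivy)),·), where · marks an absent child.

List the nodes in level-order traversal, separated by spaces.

Level-order visits nodes level by level from the root, left to right within each level.
Level 0: fig
Level 1: yew
Level 2: tulip, rose
Level 3: rye, ash, teak, ivy
Level 4: lime, fern, plum
Level 5: bay

fig yew tulip rose rye ash teak ivy lime fern plum bay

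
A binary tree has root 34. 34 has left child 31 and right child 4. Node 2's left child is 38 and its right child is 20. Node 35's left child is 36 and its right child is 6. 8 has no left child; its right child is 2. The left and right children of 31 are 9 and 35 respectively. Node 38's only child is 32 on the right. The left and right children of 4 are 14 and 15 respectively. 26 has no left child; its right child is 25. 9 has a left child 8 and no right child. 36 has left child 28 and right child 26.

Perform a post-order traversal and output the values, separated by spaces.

32 38 20 2 8 9 28 25 26 36 6 35 31 14 15 4 34

Post-order visits the left subtree, then the right subtree, then the node.
At 34: go left to 31.
  At 31: go left to 9.
    At 9: go left to 8.
      At 8: no left child.
      At 8: go right to 2.
        At 2: go left to 38.
          At 38: no left child.
          At 38: go right to 32.
            32 is a leaf — visit 32.
          Visit 38.
        At 2: go right to 20.
          20 is a leaf — visit 20.
        Visit 2.
      Visit 8.
    At 9: no right child.
    Visit 9.
  At 31: go right to 35.
    At 35: go left to 36.
      At 36: go left to 28.
        28 is a leaf — visit 28.
      At 36: go right to 26.
        At 26: no left child.
        At 26: go right to 25.
          25 is a leaf — visit 25.
        Visit 26.
      Visit 36.
    At 35: go right to 6.
      6 is a leaf — visit 6.
    Visit 35.
  Visit 31.
At 34: go right to 4.
  At 4: go left to 14.
    14 is a leaf — visit 14.
  At 4: go right to 15.
    15 is a leaf — visit 15.
  Visit 4.
Visit 34.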